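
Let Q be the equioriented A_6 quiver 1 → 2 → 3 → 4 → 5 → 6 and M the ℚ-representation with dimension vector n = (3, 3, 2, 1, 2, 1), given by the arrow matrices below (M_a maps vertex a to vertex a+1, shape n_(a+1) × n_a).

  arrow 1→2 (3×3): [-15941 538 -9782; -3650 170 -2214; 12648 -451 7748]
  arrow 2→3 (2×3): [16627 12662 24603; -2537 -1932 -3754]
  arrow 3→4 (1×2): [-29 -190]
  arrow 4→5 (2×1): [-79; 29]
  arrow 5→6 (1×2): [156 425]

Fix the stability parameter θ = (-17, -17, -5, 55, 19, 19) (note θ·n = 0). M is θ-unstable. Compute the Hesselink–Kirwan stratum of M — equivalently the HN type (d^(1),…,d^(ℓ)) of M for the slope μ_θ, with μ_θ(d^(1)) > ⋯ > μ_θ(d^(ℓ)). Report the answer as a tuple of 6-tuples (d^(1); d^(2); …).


Interval decomposition of M: I[1,2], I[1,3], I[1,6], I[5,5].
HN type (ℓ=4): μ^(1)=31; μ^(2)=19; μ^(3)=-5; μ^(4)=-17

((0, 0, 0, 1, 1, 1); (0, 0, 0, 0, 1, 0); (0, 0, 2, 0, 0, 0); (3, 3, 0, 0, 0, 0))


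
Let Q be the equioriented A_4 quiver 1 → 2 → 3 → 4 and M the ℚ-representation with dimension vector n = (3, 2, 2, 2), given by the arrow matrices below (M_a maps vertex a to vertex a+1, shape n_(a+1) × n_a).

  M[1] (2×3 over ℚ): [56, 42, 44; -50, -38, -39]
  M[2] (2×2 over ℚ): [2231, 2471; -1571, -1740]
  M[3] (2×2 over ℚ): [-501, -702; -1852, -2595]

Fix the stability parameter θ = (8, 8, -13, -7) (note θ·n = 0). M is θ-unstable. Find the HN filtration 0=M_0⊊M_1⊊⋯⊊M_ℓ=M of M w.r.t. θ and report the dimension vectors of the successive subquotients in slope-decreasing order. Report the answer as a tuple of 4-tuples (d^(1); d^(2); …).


Via rank(M_{q-1}∘⋯∘M_p): M ≅ I[1,1], I[1,4]^2.
μ_θ-semistable layers: μ^(1)=8; μ^(2)=-1

((1, 0, 0, 0); (2, 2, 2, 2))


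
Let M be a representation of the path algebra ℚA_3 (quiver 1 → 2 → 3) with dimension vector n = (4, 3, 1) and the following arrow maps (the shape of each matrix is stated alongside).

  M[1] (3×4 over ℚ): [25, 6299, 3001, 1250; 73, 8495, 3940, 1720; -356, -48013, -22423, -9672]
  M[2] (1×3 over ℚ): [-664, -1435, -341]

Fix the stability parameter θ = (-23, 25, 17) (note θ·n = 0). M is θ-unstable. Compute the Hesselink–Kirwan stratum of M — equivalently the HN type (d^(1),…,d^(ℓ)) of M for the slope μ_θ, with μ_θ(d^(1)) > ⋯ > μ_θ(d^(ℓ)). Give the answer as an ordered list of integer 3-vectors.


Barcode: M ≅ I[1,1], I[1,2]^2, I[1,3]. HN layers by μ_θ (3 steps, strictly decreasing):
  μ^(1)=25; μ^(2)=21; μ^(3)=-23

((0, 2, 0); (0, 1, 1); (4, 0, 0))


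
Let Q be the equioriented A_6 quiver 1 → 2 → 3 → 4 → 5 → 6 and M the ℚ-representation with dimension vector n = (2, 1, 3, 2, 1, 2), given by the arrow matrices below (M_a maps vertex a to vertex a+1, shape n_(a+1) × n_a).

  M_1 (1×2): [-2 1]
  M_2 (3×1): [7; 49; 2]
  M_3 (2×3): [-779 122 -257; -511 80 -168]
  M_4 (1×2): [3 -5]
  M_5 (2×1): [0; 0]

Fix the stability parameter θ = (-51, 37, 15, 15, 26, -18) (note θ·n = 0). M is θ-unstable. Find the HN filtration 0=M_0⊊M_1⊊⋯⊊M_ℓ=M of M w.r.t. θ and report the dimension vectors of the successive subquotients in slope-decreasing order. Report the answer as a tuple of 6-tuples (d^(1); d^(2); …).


Interval decomposition of M: I[1,1], I[1,5], I[3,3], I[3,4], I[6,6]^2.
HN type (ℓ=5): μ^(1)=26; μ^(2)=67/3; μ^(3)=15; μ^(4)=-18; μ^(5)=-51

((0, 0, 0, 0, 1, 0); (0, 1, 1, 1, 0, 0); (0, 0, 2, 1, 0, 0); (0, 0, 0, 0, 0, 2); (2, 0, 0, 0, 0, 0))


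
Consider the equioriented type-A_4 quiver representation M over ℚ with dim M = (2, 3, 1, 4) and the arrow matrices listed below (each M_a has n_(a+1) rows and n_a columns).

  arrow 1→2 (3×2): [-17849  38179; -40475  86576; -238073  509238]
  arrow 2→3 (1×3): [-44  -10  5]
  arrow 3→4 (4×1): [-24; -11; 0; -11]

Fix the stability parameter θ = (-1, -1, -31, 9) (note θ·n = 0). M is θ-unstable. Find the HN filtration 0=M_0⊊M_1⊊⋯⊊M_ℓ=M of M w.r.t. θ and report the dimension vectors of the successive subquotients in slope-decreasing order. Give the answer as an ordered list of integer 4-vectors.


Barcode: M ≅ I[1,2], I[1,4], I[2,2], I[4,4]^3. HN layers by μ_θ (3 steps, strictly decreasing):
  μ^(1)=9; μ^(2)=-1; μ^(3)=-11

((0, 0, 0, 4); (1, 2, 0, 0); (1, 1, 1, 0))


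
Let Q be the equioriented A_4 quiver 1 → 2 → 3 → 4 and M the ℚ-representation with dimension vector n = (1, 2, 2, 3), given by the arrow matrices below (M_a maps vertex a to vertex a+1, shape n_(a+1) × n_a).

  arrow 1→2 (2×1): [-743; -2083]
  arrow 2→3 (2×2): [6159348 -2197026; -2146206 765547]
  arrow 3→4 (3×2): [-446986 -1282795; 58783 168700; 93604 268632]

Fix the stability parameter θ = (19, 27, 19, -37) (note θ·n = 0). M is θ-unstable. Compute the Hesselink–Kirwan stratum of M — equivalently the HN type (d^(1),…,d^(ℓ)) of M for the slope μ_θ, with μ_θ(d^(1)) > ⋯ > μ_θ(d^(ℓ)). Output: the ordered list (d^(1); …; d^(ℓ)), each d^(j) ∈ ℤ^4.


Barcode: M ≅ I[1,4], I[2,2], I[3,4], I[4,4]. HN layers by μ_θ (4 steps, strictly decreasing):
  μ^(1)=27; μ^(2)=7; μ^(3)=-9; μ^(4)=-37

((0, 1, 0, 0); (1, 1, 1, 1); (0, 0, 1, 1); (0, 0, 0, 1))


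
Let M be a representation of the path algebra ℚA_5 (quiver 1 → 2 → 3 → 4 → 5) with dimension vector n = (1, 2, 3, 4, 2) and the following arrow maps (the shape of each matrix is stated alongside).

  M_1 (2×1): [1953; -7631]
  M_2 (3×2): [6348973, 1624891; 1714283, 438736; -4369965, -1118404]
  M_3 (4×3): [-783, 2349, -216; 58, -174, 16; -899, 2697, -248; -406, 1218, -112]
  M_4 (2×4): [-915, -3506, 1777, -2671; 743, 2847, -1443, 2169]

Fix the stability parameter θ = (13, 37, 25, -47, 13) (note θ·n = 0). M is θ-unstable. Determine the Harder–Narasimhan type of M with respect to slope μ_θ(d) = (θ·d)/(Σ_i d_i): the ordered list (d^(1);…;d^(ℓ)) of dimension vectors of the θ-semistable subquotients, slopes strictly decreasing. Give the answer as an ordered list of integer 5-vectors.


Barcode: M ≅ I[1,4], I[2,3], I[3,3], I[4,4], I[4,5]^2. HN layers by μ_θ (5 steps, strictly decreasing):
  μ^(1)=31; μ^(2)=25; μ^(3)=13; μ^(4)=7; μ^(5)=-47

((0, 1, 1, 0, 0); (0, 0, 1, 0, 0); (0, 0, 0, 0, 2); (1, 1, 1, 1, 0); (0, 0, 0, 3, 0))


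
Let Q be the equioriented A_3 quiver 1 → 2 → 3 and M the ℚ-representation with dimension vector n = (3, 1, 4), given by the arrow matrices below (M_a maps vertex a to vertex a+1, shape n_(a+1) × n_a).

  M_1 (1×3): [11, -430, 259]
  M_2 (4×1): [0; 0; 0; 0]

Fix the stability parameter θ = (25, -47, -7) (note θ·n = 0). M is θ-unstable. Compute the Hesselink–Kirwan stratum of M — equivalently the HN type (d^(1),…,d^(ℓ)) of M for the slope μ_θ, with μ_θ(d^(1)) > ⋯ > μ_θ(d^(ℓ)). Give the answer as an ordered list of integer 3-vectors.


Interval decomposition of M: I[1,1]^2, I[1,2], I[3,3]^4.
HN type (ℓ=3): μ^(1)=25; μ^(2)=-7; μ^(3)=-11

((2, 0, 0); (0, 0, 4); (1, 1, 0))


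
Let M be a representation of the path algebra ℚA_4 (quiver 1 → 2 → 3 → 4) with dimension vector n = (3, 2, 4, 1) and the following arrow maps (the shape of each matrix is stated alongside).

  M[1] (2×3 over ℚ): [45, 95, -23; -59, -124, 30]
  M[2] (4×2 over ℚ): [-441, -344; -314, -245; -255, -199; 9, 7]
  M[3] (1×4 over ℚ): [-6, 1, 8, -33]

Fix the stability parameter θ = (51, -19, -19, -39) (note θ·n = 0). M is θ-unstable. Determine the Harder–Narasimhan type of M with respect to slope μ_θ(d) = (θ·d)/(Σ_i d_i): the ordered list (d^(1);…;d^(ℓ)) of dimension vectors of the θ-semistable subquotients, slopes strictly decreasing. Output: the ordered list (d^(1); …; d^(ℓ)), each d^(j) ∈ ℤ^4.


Via rank(M_{q-1}∘⋯∘M_p): M ≅ I[1,1], I[1,3], I[1,4], I[3,3]^2.
μ_θ-semistable layers: μ^(1)=51; μ^(2)=13/3; μ^(3)=-13/2; μ^(4)=-19

((1, 0, 0, 0); (1, 1, 1, 0); (1, 1, 1, 1); (0, 0, 2, 0))


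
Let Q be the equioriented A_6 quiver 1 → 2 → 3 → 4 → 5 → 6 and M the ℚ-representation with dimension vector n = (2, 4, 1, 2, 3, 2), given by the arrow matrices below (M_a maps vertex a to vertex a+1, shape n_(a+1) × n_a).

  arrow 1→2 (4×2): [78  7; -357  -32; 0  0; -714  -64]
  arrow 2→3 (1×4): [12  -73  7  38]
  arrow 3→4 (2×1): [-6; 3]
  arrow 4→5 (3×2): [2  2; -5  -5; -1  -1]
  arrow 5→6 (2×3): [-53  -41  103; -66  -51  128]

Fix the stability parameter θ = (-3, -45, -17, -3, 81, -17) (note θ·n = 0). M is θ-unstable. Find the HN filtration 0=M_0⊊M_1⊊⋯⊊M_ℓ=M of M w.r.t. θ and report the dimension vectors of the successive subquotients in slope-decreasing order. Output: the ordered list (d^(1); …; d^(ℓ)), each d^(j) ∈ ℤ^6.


Via rank(M_{q-1}∘⋯∘M_p): M ≅ I[1,2], I[1,6], I[2,2]^2, I[4,4], I[5,5], I[5,6].
μ_θ-semistable layers: μ^(1)=81; μ^(2)=32; μ^(3)=-3; μ^(4)=-17; μ^(5)=-24; μ^(6)=-45

((0, 0, 0, 0, 1, 0); (0, 0, 0, 0, 2, 2); (0, 0, 0, 2, 0, 0); (0, 0, 1, 0, 0, 0); (2, 2, 0, 0, 0, 0); (0, 2, 0, 0, 0, 0))


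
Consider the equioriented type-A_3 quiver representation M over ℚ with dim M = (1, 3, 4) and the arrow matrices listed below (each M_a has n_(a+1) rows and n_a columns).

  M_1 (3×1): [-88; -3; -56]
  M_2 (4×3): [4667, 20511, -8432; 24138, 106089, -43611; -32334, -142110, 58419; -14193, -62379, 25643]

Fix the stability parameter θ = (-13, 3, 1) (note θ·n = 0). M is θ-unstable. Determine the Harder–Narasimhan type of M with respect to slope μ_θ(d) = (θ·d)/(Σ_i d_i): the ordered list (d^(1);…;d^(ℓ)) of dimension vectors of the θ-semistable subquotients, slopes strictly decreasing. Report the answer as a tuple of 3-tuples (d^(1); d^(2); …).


Interval decomposition of M: I[1,3], I[2,3]^2, I[3,3].
HN type (ℓ=3): μ^(1)=2; μ^(2)=1; μ^(3)=-13

((0, 3, 3); (0, 0, 1); (1, 0, 0))


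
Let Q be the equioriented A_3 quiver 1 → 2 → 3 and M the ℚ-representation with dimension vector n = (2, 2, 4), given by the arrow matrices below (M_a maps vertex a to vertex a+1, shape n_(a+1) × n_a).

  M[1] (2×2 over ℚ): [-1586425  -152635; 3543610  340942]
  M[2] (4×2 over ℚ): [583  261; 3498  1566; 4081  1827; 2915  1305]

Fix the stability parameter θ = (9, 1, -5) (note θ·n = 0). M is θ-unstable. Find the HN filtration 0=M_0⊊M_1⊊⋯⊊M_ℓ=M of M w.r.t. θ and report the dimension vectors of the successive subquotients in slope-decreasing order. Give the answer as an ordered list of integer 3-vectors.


Interval decomposition of M: I[1,1], I[1,3], I[2,2], I[3,3]^3.
HN type (ℓ=4): μ^(1)=9; μ^(2)=5/3; μ^(3)=1; μ^(4)=-5

((1, 0, 0); (1, 1, 1); (0, 1, 0); (0, 0, 3))


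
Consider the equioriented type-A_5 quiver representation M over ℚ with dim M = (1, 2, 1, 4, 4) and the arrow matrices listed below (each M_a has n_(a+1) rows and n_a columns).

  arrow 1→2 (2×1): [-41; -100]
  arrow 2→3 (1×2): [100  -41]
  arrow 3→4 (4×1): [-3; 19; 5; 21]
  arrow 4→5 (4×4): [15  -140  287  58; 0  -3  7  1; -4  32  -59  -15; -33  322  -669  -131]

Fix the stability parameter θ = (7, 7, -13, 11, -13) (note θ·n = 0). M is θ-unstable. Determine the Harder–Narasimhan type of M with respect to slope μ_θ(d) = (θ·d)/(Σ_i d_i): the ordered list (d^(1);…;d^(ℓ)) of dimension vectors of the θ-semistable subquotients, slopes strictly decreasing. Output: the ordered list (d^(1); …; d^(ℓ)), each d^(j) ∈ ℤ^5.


Interval decomposition of M: I[1,2], I[2,5], I[4,5]^3.
HN type (ℓ=3): μ^(1)=7; μ^(2)=-1; μ^(3)=-3

((1, 1, 0, 0, 0); (0, 0, 0, 4, 4); (0, 1, 1, 0, 0))


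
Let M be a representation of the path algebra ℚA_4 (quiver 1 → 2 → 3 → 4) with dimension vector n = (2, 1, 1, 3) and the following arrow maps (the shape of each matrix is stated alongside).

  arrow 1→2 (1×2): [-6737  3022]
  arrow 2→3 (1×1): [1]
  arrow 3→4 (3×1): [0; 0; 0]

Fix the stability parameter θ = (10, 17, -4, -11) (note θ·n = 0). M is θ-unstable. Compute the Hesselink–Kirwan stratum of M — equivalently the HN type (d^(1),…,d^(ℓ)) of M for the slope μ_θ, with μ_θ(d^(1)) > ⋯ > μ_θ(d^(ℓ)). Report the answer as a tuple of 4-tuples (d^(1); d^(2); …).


Interval decomposition of M: I[1,1], I[1,3], I[4,4]^3.
HN type (ℓ=3): μ^(1)=10; μ^(2)=23/3; μ^(3)=-11

((1, 0, 0, 0); (1, 1, 1, 0); (0, 0, 0, 3))


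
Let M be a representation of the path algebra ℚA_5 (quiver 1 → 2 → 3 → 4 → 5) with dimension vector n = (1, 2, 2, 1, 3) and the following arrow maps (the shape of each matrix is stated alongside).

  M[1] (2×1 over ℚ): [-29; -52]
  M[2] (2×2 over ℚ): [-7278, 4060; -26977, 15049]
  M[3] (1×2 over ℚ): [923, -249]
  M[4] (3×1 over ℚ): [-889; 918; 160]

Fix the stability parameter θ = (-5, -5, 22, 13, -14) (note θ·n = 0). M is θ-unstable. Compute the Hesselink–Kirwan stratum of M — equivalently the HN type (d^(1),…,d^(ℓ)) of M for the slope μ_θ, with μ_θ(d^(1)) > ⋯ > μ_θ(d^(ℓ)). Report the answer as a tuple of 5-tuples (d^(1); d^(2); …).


Barcode: M ≅ I[1,5], I[2,3], I[5,5]^2. HN layers by μ_θ (4 steps, strictly decreasing):
  μ^(1)=22; μ^(2)=7; μ^(3)=-5; μ^(4)=-14

((0, 0, 1, 0, 0); (0, 0, 1, 1, 1); (1, 2, 0, 0, 0); (0, 0, 0, 0, 2))


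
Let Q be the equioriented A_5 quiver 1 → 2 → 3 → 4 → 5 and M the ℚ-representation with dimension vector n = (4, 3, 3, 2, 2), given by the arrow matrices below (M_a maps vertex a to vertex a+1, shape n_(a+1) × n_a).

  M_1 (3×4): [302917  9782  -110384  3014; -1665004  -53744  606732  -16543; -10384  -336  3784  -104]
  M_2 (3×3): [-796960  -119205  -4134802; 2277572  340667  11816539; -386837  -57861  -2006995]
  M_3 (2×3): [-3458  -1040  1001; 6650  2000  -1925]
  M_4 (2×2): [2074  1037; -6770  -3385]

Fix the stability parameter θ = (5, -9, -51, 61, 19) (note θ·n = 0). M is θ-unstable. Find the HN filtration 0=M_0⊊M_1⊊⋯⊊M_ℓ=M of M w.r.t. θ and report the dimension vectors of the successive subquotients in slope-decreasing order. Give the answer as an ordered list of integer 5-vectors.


Barcode: M ≅ I[1,1], I[1,3]^2, I[1,5], I[4,4], I[5,5]. HN layers by μ_θ (5 steps, strictly decreasing):
  μ^(1)=61; μ^(2)=40; μ^(3)=19; μ^(4)=5; μ^(5)=-55/3

((0, 0, 0, 1, 0); (0, 0, 0, 1, 1); (0, 0, 0, 0, 1); (1, 0, 0, 0, 0); (3, 3, 3, 0, 0))


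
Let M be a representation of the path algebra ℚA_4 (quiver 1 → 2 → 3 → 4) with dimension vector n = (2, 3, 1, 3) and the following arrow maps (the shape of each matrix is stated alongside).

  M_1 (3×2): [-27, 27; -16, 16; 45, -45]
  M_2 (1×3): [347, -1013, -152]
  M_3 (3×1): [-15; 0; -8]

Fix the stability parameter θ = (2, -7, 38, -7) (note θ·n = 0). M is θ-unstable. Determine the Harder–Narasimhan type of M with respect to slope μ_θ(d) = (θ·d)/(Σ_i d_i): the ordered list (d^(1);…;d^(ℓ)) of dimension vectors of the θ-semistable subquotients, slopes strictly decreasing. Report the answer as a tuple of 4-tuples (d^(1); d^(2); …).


Via rank(M_{q-1}∘⋯∘M_p): M ≅ I[1,1], I[1,4], I[2,2]^2, I[4,4]^2.
μ_θ-semistable layers: μ^(1)=31/2; μ^(2)=2; μ^(3)=-5/2; μ^(4)=-7

((0, 0, 1, 1); (1, 0, 0, 0); (1, 1, 0, 0); (0, 2, 0, 2))


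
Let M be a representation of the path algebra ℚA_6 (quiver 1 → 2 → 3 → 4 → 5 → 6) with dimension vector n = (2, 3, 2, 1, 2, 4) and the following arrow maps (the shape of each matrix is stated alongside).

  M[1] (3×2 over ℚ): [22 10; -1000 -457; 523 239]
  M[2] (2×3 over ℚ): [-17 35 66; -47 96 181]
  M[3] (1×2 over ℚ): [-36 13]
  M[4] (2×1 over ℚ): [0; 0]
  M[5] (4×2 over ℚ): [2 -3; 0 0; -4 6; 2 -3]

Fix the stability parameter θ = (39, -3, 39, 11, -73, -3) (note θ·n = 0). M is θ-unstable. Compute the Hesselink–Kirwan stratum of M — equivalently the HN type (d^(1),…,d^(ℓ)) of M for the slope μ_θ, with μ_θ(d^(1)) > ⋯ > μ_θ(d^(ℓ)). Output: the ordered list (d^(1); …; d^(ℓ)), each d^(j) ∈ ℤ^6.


Interval decomposition of M: I[1,3], I[1,4], I[2,2], I[5,5], I[5,6], I[6,6]^3.
HN type (ℓ=5): μ^(1)=39; μ^(2)=25; μ^(3)=18; μ^(4)=-3; μ^(5)=-73

((0, 0, 1, 0, 0, 0); (0, 0, 1, 1, 0, 0); (2, 2, 0, 0, 0, 0); (0, 1, 0, 0, 0, 4); (0, 0, 0, 0, 2, 0))


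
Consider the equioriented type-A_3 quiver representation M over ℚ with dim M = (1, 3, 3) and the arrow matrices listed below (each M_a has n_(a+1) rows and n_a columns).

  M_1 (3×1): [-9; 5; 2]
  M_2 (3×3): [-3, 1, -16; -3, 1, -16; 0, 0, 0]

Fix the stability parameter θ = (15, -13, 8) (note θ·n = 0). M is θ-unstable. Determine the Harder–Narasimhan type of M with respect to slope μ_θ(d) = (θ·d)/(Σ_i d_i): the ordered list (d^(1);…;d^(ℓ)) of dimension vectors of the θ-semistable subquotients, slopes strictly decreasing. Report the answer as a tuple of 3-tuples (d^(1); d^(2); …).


Barcode: M ≅ I[1,2], I[2,2], I[2,3], I[3,3]^2. HN layers by μ_θ (3 steps, strictly decreasing):
  μ^(1)=8; μ^(2)=1; μ^(3)=-13

((0, 0, 3); (1, 1, 0); (0, 2, 0))


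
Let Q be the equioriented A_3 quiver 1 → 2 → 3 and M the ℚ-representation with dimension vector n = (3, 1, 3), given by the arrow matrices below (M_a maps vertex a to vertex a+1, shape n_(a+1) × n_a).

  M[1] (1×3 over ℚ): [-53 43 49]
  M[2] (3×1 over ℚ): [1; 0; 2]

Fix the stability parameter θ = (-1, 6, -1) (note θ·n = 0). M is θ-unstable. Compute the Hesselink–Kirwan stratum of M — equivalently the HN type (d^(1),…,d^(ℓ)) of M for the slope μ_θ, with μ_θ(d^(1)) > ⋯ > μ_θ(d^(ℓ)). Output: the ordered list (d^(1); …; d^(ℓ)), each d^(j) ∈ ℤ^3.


Via rank(M_{q-1}∘⋯∘M_p): M ≅ I[1,1]^2, I[1,3], I[3,3]^2.
μ_θ-semistable layers: μ^(1)=5/2; μ^(2)=-1

((0, 1, 1); (3, 0, 2))


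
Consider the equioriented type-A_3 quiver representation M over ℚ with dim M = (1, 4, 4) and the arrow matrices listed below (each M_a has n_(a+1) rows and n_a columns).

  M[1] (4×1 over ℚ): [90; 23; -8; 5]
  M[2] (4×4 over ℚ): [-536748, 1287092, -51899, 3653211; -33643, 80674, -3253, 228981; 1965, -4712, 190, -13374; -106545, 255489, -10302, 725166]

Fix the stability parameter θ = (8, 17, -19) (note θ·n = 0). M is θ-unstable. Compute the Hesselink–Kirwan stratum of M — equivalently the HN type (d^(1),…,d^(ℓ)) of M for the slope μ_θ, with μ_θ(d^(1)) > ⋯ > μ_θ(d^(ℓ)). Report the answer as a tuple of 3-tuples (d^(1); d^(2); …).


Barcode: M ≅ I[1,3], I[2,2], I[2,3]^2, I[3,3]. HN layers by μ_θ (4 steps, strictly decreasing):
  μ^(1)=17; μ^(2)=2; μ^(3)=-1; μ^(4)=-19

((0, 1, 0); (1, 1, 1); (0, 2, 2); (0, 0, 1))


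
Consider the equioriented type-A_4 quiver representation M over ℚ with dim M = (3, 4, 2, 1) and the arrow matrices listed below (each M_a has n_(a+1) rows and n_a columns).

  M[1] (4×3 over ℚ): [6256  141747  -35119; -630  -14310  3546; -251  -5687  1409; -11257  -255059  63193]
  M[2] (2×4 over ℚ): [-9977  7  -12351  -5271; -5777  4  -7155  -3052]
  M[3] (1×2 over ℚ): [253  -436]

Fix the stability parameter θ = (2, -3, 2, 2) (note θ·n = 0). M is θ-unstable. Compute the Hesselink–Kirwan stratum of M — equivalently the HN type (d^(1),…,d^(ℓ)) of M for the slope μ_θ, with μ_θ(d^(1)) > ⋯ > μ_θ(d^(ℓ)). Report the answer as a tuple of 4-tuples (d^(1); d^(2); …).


Interval decomposition of M: I[1,1], I[1,3], I[1,4], I[2,2]^2.
HN type (ℓ=3): μ^(1)=2; μ^(2)=-1/2; μ^(3)=-3

((1, 0, 2, 1); (2, 2, 0, 0); (0, 2, 0, 0))


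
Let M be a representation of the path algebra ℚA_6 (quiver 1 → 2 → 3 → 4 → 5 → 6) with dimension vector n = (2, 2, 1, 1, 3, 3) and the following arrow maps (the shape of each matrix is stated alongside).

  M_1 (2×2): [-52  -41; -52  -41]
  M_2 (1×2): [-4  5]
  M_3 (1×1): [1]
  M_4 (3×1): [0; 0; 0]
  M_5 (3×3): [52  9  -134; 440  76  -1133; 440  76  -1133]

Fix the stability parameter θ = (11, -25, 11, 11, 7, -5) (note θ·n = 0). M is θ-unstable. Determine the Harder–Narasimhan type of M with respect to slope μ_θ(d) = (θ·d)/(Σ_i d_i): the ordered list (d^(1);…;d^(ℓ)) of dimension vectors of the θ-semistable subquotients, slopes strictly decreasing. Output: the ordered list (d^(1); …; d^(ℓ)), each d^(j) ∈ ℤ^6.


Via rank(M_{q-1}∘⋯∘M_p): M ≅ I[1,1], I[1,4], I[2,2], I[5,5], I[5,6]^2, I[6,6].
μ_θ-semistable layers: μ^(1)=11; μ^(2)=7; μ^(3)=1; μ^(4)=-5; μ^(5)=-7; μ^(6)=-25

((1, 0, 1, 1, 0, 0); (0, 0, 0, 0, 1, 0); (0, 0, 0, 0, 2, 2); (0, 0, 0, 0, 0, 1); (1, 1, 0, 0, 0, 0); (0, 1, 0, 0, 0, 0))


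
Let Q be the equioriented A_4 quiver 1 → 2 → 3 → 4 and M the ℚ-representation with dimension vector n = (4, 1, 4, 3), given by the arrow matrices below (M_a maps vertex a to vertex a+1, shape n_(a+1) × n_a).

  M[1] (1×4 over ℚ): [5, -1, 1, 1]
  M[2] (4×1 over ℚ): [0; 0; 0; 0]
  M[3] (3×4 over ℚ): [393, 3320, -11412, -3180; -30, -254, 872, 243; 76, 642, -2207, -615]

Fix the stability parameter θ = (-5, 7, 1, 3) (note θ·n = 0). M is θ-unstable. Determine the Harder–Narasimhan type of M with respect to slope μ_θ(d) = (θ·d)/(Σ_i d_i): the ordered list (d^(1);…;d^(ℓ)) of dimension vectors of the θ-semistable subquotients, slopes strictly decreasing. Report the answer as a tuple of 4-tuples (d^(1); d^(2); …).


Via rank(M_{q-1}∘⋯∘M_p): M ≅ I[1,1]^3, I[1,2], I[3,3], I[3,4]^3.
μ_θ-semistable layers: μ^(1)=7; μ^(2)=3; μ^(3)=1; μ^(4)=-5

((0, 1, 0, 0); (0, 0, 0, 3); (0, 0, 4, 0); (4, 0, 0, 0))


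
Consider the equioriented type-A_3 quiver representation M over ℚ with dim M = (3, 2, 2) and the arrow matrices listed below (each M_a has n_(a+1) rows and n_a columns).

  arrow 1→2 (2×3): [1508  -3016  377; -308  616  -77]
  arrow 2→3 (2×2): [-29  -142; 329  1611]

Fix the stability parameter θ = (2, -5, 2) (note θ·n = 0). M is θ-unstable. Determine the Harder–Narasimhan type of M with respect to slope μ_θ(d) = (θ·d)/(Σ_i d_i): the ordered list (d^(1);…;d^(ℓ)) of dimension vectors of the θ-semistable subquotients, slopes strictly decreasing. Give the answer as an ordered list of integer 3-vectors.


Via rank(M_{q-1}∘⋯∘M_p): M ≅ I[1,1]^2, I[1,3], I[2,3].
μ_θ-semistable layers: μ^(1)=2; μ^(2)=-3/2; μ^(3)=-5

((2, 0, 2); (1, 1, 0); (0, 1, 0))


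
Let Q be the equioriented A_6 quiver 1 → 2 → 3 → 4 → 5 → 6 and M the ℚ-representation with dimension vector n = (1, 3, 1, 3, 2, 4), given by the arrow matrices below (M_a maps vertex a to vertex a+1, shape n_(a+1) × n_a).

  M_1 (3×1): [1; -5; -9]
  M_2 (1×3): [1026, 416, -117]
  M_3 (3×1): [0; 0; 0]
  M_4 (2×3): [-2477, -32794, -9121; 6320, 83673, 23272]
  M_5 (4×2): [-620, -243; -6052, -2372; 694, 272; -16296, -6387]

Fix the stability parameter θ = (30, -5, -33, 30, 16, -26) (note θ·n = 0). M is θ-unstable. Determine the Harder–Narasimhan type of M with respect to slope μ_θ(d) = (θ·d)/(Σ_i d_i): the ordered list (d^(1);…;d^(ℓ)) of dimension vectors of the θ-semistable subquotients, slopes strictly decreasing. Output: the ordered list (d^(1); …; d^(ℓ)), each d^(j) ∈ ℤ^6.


Barcode: M ≅ I[1,3], I[2,2]^2, I[4,4], I[4,6]^2, I[6,6]^2. HN layers by μ_θ (5 steps, strictly decreasing):
  μ^(1)=30; μ^(2)=20/3; μ^(3)=-8/3; μ^(4)=-5; μ^(5)=-26

((0, 0, 0, 1, 0, 0); (0, 0, 0, 2, 2, 2); (1, 1, 1, 0, 0, 0); (0, 2, 0, 0, 0, 0); (0, 0, 0, 0, 0, 2))


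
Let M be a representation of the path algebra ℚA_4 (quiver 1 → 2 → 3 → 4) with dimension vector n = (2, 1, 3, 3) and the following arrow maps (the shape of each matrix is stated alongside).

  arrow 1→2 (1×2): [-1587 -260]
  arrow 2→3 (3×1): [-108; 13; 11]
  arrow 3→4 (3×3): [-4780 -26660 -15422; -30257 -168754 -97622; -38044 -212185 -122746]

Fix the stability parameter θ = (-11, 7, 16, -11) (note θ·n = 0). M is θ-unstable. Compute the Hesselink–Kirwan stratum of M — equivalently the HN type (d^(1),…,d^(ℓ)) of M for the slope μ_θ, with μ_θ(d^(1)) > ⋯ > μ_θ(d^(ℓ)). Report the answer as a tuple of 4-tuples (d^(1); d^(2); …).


Via rank(M_{q-1}∘⋯∘M_p): M ≅ I[1,1], I[1,4], I[3,4]^2.
μ_θ-semistable layers: μ^(1)=4; μ^(2)=5/2; μ^(3)=-11

((0, 1, 1, 1); (0, 0, 2, 2); (2, 0, 0, 0))


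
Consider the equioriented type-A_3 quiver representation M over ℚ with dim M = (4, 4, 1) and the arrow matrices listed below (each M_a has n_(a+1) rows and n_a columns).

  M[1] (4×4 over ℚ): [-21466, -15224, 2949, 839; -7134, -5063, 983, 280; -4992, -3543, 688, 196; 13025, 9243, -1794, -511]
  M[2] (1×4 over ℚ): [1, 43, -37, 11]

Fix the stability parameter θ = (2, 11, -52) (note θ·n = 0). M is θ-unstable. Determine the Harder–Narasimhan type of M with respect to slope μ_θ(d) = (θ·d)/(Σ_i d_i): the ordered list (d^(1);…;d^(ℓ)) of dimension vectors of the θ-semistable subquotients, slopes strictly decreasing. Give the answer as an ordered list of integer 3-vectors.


Via rank(M_{q-1}∘⋯∘M_p): M ≅ I[1,2]^3, I[1,3].
μ_θ-semistable layers: μ^(1)=11; μ^(2)=2; μ^(3)=-13

((0, 3, 0); (3, 0, 0); (1, 1, 1))


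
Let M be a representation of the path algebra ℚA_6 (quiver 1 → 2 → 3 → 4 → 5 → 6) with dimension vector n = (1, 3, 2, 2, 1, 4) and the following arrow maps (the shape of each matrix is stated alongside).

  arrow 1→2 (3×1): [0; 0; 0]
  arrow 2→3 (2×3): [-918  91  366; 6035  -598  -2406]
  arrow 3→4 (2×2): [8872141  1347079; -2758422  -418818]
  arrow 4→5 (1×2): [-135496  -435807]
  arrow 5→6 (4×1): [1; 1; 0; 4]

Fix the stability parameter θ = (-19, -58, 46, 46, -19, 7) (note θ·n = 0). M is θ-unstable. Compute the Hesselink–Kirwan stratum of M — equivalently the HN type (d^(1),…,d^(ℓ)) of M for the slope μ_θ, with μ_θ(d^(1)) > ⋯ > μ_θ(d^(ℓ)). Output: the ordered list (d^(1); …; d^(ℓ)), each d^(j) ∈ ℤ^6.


Interval decomposition of M: I[1,1], I[2,2], I[2,3], I[2,6], I[4,4], I[6,6]^3.
HN type (ℓ=5): μ^(1)=46; μ^(2)=20; μ^(3)=7; μ^(4)=-19; μ^(5)=-58

((0, 0, 1, 1, 0, 0); (0, 0, 1, 1, 1, 1); (0, 0, 0, 0, 0, 3); (1, 0, 0, 0, 0, 0); (0, 3, 0, 0, 0, 0))


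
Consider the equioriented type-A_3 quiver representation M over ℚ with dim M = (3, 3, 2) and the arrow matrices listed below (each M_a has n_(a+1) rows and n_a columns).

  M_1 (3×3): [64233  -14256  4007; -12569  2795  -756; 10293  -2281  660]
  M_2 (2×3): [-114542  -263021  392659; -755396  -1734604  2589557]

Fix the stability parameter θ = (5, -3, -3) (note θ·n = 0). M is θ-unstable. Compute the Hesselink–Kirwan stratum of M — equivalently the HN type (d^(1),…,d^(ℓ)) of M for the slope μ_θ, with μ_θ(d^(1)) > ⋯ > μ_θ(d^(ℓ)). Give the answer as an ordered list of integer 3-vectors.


Barcode: M ≅ I[1,2], I[1,3]^2. HN layers by μ_θ (2 steps, strictly decreasing):
  μ^(1)=1; μ^(2)=-1/3

((1, 1, 0); (2, 2, 2))


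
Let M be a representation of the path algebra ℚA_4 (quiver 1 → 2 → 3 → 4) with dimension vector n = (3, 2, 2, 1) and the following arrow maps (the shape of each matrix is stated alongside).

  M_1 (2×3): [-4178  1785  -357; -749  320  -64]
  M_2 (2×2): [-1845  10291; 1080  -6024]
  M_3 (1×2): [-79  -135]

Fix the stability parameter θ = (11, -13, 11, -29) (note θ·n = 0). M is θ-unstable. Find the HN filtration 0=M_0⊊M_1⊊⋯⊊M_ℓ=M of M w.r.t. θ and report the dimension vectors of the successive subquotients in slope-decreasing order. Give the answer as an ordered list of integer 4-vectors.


Interval decomposition of M: I[1,1], I[1,2], I[1,4], I[3,3].
HN type (ℓ=3): μ^(1)=11; μ^(2)=-1; μ^(3)=-5

((1, 0, 1, 0); (1, 1, 0, 0); (1, 1, 1, 1))


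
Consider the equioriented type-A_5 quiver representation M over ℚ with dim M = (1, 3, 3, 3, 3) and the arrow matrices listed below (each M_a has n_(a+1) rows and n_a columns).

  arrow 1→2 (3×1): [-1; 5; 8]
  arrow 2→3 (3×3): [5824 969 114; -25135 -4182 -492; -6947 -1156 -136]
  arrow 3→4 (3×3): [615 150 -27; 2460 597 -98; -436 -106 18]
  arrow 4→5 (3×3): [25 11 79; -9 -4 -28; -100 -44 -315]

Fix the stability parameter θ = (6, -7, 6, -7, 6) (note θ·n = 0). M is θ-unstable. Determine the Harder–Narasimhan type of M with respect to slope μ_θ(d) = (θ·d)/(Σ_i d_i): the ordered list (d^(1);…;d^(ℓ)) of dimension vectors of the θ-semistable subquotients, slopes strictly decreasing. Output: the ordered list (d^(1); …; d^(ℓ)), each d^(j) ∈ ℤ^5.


Barcode: M ≅ I[1,5], I[2,2], I[2,5], I[3,5]. HN layers by μ_θ (3 steps, strictly decreasing):
  μ^(1)=6; μ^(2)=-1/2; μ^(3)=-7

((0, 0, 0, 0, 3); (1, 1, 3, 3, 0); (0, 2, 0, 0, 0))


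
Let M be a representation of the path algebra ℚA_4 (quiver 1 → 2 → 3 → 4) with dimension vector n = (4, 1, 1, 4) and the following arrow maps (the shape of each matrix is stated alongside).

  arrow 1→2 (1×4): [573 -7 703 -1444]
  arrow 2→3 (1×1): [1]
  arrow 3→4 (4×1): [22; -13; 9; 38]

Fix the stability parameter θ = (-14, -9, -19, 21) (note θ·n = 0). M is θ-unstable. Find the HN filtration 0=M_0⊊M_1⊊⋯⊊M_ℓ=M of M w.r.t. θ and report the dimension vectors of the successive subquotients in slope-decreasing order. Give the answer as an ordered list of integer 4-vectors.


Via rank(M_{q-1}∘⋯∘M_p): M ≅ I[1,1]^3, I[1,4], I[4,4]^3.
μ_θ-semistable layers: μ^(1)=21; μ^(2)=-14

((0, 0, 0, 4); (4, 1, 1, 0))


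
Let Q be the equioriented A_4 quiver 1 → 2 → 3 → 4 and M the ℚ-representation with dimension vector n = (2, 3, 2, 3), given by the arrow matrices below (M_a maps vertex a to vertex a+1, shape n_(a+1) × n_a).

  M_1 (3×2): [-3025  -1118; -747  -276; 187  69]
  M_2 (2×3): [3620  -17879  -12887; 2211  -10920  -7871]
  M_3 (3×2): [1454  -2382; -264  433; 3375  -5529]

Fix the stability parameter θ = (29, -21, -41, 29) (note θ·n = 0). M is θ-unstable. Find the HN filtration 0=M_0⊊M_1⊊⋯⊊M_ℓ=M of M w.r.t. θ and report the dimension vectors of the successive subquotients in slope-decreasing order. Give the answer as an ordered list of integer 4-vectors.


Interval decomposition of M: I[1,4]^2, I[2,2], I[4,4].
HN type (ℓ=3): μ^(1)=29; μ^(2)=-11; μ^(3)=-21

((0, 0, 0, 3); (2, 2, 2, 0); (0, 1, 0, 0))


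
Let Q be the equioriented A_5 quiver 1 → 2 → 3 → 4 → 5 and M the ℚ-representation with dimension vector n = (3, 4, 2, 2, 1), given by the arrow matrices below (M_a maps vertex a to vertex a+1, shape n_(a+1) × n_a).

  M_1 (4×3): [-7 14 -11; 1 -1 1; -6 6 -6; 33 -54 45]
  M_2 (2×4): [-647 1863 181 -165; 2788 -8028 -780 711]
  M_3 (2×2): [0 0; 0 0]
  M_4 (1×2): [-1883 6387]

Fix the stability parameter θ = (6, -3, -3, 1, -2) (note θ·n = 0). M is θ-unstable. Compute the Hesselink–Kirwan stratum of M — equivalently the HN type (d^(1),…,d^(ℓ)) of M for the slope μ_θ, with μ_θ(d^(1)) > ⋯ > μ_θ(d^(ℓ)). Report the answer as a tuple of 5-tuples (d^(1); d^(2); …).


Via rank(M_{q-1}∘⋯∘M_p): M ≅ I[1,1], I[1,3]^2, I[2,2]^2, I[4,4], I[4,5].
μ_θ-semistable layers: μ^(1)=6; μ^(2)=1; μ^(3)=0; μ^(4)=-1/2; μ^(5)=-3

((1, 0, 0, 0, 0); (0, 0, 0, 1, 0); (2, 2, 2, 0, 0); (0, 0, 0, 1, 1); (0, 2, 0, 0, 0))


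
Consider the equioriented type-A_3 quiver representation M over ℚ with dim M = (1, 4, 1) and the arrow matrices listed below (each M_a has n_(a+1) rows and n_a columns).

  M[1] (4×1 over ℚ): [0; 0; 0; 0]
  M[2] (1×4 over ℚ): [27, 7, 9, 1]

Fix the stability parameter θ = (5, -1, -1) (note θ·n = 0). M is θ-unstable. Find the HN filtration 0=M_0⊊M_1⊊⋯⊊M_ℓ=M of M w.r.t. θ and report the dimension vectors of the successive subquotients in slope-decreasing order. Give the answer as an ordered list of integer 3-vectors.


Barcode: M ≅ I[1,1], I[2,2]^3, I[2,3]. HN layers by μ_θ (2 steps, strictly decreasing):
  μ^(1)=5; μ^(2)=-1

((1, 0, 0); (0, 4, 1))


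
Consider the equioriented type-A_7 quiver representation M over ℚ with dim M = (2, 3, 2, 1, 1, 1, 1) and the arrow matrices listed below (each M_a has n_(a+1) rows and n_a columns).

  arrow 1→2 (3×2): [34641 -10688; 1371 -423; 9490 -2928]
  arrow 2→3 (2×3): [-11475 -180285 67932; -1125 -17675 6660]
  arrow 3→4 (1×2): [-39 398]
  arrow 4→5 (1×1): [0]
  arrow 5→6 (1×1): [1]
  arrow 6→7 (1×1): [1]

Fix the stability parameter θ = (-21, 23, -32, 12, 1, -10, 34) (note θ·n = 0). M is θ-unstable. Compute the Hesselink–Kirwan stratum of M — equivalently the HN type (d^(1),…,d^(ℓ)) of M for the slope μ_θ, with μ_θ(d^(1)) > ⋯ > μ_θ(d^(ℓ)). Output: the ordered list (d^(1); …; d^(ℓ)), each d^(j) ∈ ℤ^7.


Interval decomposition of M: I[1,2], I[1,4], I[2,2], I[3,3], I[5,7].
HN type (ℓ=6): μ^(1)=34; μ^(2)=23; μ^(3)=12; μ^(4)=-9/2; μ^(5)=-21; μ^(6)=-32

((0, 0, 0, 0, 0, 0, 1); (0, 2, 0, 0, 0, 0, 0); (0, 0, 0, 1, 0, 0, 0); (0, 1, 1, 0, 1, 1, 0); (2, 0, 0, 0, 0, 0, 0); (0, 0, 1, 0, 0, 0, 0))


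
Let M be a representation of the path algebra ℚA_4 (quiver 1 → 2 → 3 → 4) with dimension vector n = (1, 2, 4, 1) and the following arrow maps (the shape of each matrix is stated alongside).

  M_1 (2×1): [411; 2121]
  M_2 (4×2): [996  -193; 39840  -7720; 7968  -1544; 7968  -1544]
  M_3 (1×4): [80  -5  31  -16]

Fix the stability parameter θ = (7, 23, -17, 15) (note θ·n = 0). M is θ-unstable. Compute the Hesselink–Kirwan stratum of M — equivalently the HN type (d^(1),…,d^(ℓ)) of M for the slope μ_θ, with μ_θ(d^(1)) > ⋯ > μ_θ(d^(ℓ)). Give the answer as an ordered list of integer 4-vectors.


Interval decomposition of M: I[1,3], I[2,2], I[3,3]^2, I[3,4].
HN type (ℓ=4): μ^(1)=23; μ^(2)=15; μ^(3)=13/3; μ^(4)=-17

((0, 1, 0, 0); (0, 0, 0, 1); (1, 1, 1, 0); (0, 0, 3, 0))


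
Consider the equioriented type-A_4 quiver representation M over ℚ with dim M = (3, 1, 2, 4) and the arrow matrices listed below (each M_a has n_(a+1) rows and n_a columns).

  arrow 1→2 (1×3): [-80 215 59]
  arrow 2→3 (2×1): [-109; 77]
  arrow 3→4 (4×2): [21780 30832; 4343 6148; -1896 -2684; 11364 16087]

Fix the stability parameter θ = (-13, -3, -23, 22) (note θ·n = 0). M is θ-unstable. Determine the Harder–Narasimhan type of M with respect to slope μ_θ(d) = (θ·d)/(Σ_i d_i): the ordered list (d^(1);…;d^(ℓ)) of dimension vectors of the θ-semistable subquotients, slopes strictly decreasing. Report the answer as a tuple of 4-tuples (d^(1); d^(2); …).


Via rank(M_{q-1}∘⋯∘M_p): M ≅ I[1,1]^2, I[1,4], I[3,4], I[4,4]^2.
μ_θ-semistable layers: μ^(1)=22; μ^(2)=-13; μ^(3)=-23

((0, 0, 0, 4); (3, 1, 1, 0); (0, 0, 1, 0))


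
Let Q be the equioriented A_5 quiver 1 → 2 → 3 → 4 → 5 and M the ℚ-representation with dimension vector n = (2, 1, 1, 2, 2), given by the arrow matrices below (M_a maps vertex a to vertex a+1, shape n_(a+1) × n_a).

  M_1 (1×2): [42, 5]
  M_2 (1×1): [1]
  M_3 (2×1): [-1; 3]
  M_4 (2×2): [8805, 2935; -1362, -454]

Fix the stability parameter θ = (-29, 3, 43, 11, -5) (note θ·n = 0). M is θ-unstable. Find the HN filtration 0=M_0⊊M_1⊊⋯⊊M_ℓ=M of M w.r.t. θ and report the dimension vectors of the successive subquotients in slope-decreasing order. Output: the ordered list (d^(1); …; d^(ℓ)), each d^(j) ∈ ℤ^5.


Via rank(M_{q-1}∘⋯∘M_p): M ≅ I[1,1], I[1,4], I[4,5], I[5,5].
μ_θ-semistable layers: μ^(1)=27; μ^(2)=3; μ^(3)=-5; μ^(4)=-29

((0, 0, 1, 1, 0); (0, 1, 0, 1, 1); (0, 0, 0, 0, 1); (2, 0, 0, 0, 0))


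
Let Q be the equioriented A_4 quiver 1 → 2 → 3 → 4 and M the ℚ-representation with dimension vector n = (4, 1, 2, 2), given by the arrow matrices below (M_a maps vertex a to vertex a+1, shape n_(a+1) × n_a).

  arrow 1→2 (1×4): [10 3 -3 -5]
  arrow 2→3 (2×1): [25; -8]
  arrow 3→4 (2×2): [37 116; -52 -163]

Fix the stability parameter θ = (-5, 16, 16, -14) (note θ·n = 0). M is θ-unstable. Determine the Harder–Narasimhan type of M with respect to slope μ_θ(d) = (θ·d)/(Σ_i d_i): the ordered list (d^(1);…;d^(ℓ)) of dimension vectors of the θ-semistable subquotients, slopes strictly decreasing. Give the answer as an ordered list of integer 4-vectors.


Via rank(M_{q-1}∘⋯∘M_p): M ≅ I[1,1]^3, I[1,4], I[3,4].
μ_θ-semistable layers: μ^(1)=6; μ^(2)=1; μ^(3)=-5

((0, 1, 1, 1); (0, 0, 1, 1); (4, 0, 0, 0))


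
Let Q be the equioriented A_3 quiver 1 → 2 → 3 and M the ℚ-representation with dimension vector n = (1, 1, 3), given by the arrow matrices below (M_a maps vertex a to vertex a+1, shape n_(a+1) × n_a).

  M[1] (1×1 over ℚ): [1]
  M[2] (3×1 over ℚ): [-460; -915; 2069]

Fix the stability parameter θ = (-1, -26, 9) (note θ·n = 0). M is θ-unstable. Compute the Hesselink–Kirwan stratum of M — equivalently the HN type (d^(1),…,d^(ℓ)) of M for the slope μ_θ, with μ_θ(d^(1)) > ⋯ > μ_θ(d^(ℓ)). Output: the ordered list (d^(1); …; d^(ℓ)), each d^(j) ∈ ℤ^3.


Via rank(M_{q-1}∘⋯∘M_p): M ≅ I[1,3], I[3,3]^2.
μ_θ-semistable layers: μ^(1)=9; μ^(2)=-27/2

((0, 0, 3); (1, 1, 0))


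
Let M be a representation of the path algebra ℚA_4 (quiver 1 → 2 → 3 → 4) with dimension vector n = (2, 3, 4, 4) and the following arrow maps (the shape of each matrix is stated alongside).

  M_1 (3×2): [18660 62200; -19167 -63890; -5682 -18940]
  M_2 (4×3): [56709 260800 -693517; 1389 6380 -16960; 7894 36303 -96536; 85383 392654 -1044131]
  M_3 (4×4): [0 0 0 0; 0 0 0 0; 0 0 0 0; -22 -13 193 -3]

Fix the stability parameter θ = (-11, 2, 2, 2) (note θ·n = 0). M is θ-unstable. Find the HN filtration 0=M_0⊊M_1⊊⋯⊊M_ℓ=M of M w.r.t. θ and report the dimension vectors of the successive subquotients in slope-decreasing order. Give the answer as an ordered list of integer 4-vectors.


Interval decomposition of M: I[1,1], I[1,4], I[2,3]^2, I[3,3], I[4,4]^3.
HN type (ℓ=2): μ^(1)=2; μ^(2)=-11

((0, 3, 4, 4); (2, 0, 0, 0))


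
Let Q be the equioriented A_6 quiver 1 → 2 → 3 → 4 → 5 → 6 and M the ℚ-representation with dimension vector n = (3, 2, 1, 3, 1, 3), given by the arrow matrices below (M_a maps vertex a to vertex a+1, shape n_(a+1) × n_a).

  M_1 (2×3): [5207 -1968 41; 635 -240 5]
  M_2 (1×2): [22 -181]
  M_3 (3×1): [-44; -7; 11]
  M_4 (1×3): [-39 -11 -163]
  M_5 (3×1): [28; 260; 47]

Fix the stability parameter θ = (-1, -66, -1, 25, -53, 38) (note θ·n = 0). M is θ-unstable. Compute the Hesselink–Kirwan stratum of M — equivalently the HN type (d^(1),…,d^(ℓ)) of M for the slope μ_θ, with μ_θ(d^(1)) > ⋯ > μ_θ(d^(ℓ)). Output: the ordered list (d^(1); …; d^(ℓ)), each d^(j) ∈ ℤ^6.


Via rank(M_{q-1}∘⋯∘M_p): M ≅ I[1,1]^2, I[1,4], I[2,2], I[4,4], I[4,6], I[6,6]^2.
μ_θ-semistable layers: μ^(1)=38; μ^(2)=25; μ^(3)=-1; μ^(4)=-14; μ^(5)=-67/2; μ^(6)=-66

((0, 0, 0, 0, 0, 3); (0, 0, 0, 2, 0, 0); (2, 0, 1, 0, 0, 0); (0, 0, 0, 1, 1, 0); (1, 1, 0, 0, 0, 0); (0, 1, 0, 0, 0, 0))


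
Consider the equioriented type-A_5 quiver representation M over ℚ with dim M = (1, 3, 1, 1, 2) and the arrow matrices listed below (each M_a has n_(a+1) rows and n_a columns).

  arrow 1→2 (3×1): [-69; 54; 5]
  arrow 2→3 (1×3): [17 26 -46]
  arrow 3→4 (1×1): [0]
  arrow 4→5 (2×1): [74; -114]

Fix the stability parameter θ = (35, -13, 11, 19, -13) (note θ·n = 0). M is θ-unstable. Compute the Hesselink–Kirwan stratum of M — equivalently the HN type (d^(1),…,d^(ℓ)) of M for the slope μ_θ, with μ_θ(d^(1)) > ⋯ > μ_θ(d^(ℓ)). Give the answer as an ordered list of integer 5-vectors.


Barcode: M ≅ I[1,3], I[2,2]^2, I[4,5], I[5,5]. HN layers by μ_θ (3 steps, strictly decreasing):
  μ^(1)=11; μ^(2)=3; μ^(3)=-13

((1, 1, 1, 0, 0); (0, 0, 0, 1, 1); (0, 2, 0, 0, 1))


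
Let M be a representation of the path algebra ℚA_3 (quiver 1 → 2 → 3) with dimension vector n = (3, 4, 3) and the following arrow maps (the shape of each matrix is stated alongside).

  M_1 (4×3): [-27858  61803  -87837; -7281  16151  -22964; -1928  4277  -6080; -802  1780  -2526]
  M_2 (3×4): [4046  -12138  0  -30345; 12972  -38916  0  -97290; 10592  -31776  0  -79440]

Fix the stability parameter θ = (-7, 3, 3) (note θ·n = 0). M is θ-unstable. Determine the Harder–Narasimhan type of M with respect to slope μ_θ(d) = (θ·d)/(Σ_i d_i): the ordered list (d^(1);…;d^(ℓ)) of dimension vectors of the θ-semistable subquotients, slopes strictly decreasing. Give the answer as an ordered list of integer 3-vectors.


Barcode: M ≅ I[1,2]^3, I[2,3], I[3,3]^2. HN layers by μ_θ (2 steps, strictly decreasing):
  μ^(1)=3; μ^(2)=-7

((0, 4, 3); (3, 0, 0))
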